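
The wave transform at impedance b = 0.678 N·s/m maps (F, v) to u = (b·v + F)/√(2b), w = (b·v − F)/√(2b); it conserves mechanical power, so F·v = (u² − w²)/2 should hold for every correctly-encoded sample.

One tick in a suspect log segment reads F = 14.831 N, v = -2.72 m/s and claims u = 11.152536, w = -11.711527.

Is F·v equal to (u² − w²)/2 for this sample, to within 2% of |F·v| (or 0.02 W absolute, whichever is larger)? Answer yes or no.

no

F·v = 14.831×(-2.72) = -40.340320 W.
(u² − w²)/2 = (124.379059 − 137.159865)/2 = -6.390403 W.
|Δ| = 33.949917;  2% of max(1, |F·v|) = 0.806806.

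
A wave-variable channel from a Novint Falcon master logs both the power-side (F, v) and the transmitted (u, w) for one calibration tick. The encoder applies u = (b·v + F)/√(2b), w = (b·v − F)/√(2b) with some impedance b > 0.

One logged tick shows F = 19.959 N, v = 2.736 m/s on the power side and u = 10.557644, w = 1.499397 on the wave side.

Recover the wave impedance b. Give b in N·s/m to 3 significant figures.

b = 9.71 N·s/m

u + w = 12.057041;  u + w = √(2b)·v, so √(2b) = 12.057041/2.736 = 4.406813.
b = (√(2b))²/2 = 19.420003/2 = 9.710001.
(Check via u − w = 2F/√(2b): u − w = 9.058247, 2F/√(2b) = 9.058246.)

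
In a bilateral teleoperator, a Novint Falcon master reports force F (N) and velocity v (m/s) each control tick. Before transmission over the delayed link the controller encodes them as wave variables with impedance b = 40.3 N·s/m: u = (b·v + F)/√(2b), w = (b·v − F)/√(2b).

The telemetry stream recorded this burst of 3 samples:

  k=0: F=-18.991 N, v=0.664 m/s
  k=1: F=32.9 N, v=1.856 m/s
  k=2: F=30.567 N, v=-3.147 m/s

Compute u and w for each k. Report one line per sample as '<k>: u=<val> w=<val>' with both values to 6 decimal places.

k=0: b·v=40.3×0.664=26.759200; √(2b)=8.977750; u=(26.759200+(-18.991))/8.977750=0.865272, w=(26.759200−(-18.991))/8.977750=5.095954
k=1: b·v=40.3×1.856=74.796800; √(2b)=8.977750; u=(74.796800+32.9)/8.977750=11.995967, w=(74.796800−32.9)/8.977750=4.666737
k=2: b·v=40.3×(-3.147)=-126.824100; √(2b)=8.977750; u=(-126.824100+30.567)/8.977750=-10.721740, w=(-126.824100−30.567)/8.977750=-17.531241

0: u=0.865272 w=5.095954
1: u=11.995967 w=4.666737
2: u=-10.721740 w=-17.531241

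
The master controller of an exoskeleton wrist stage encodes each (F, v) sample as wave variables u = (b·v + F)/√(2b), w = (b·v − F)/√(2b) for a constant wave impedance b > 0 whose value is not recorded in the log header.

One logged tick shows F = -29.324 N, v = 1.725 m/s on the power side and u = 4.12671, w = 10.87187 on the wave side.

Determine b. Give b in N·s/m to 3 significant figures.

u + w = 14.9986;  u + w = √(2b)·v, so √(2b) = 14.9986/1.725 = 8.6948.
b = (√(2b))²/2 = 75.6001/2 = 37.8000.
(Check via u − w = 2F/√(2b): u − w = -6.7452, 2F/√(2b) = -6.7452.)

b = 37.8 N·s/m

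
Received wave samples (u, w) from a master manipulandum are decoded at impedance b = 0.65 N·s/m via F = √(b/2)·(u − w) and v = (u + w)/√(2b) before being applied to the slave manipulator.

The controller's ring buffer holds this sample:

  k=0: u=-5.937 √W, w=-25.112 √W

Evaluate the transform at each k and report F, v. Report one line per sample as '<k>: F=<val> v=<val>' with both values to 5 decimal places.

k=0: u−w=19.17500, u+w=-31.04900; √(b/2)=0.57009, √(2b)=1.14018; F=0.57009×19.175=10.93143, v=-31.04900/1.14018=-27.23177

0: F=10.93143 v=-27.23177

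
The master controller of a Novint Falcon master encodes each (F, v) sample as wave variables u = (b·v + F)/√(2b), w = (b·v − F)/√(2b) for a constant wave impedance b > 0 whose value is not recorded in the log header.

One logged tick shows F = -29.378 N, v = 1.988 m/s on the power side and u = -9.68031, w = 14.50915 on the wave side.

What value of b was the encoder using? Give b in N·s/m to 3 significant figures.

u + w = 4.82884;  u + w = √(2b)·v, so √(2b) = 4.82884/1.988 = 2.42899.
b = (√(2b))²/2 = 5.90001/2 = 2.95001.
(Check via u − w = 2F/√(2b): u − w = -24.18946, 2F/√(2b) = -24.18944.)

b = 2.95 N·s/m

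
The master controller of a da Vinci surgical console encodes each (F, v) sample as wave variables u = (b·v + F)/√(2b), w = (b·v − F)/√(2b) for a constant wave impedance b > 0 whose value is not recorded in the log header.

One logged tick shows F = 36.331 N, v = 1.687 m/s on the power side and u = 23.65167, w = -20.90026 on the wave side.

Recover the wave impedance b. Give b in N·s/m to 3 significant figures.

u + w = 2.75141;  u + w = √(2b)·v, so √(2b) = 2.75141/1.687 = 1.63095.
b = (√(2b))²/2 = 2.65999/2 = 1.33000.
(Check via u − w = 2F/√(2b): u − w = 44.55193, 2F/√(2b) = 44.55199.)

b = 1.33 N·s/m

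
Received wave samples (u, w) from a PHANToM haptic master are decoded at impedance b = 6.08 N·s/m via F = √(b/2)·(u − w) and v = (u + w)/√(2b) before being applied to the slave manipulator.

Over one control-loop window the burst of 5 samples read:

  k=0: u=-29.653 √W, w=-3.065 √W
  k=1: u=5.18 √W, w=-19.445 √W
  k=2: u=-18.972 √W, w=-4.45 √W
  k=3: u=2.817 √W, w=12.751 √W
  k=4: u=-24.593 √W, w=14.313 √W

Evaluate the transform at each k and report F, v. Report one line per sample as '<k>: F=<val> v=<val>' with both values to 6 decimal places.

k=0: u−w=-26.588000, u+w=-32.718000; √(b/2)=1.743560, √(2b)=3.487119; F=1.743560×(-26.588)=-46.357762, v=-32.718000/3.487119=-9.382530
k=1: u−w=24.625000, u+w=-14.265000; √(b/2)=1.743560, √(2b)=3.487119; F=1.743560×24.625=42.935155, v=-14.265000/3.487119=-4.090769
k=2: u−w=-14.522000, u+w=-23.422000; √(b/2)=1.743560, √(2b)=3.487119; F=1.743560×(-14.522)=-25.319972, v=-23.422000/3.487119=-6.716719
k=3: u−w=-9.934000, u+w=15.568000; √(b/2)=1.743560, √(2b)=3.487119; F=1.743560×(-9.934)=-17.320521, v=15.568000/3.487119=4.464430
k=4: u−w=-38.906000, u+w=-10.280000; √(b/2)=1.743560, √(2b)=3.487119; F=1.743560×(-38.906)=-67.834929, v=-10.280000/3.487119=-2.947992

0: F=-46.357762 v=-9.382530
1: F=42.935155 v=-4.090769
2: F=-25.319972 v=-6.716719
3: F=-17.320521 v=4.464430
4: F=-67.834929 v=-2.947992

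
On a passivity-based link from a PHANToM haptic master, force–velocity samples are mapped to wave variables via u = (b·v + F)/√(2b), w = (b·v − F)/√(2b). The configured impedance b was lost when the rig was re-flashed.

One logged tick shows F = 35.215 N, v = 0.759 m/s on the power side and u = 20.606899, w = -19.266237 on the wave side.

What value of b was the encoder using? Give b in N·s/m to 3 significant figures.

u + w = 1.340662;  u + w = √(2b)·v, so √(2b) = 1.340662/0.759 = 1.766353.
b = (√(2b))²/2 = 3.120003/2 = 1.560002.
(Check via u − w = 2F/√(2b): u − w = 39.873136, 2F/√(2b) = 39.873115.)

b = 1.56 N·s/m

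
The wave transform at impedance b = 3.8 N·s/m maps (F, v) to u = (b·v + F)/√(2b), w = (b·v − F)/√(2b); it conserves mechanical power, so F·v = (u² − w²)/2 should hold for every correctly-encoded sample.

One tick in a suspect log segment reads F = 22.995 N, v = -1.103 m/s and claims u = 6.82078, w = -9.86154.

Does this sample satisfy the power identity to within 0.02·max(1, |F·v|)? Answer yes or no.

F·v = 22.995×(-1.103) = -25.3635 W.
(u² − w²)/2 = (46.5230 − 97.2500)/2 = -25.3635 W.
|Δ| = 0.0000;  2% of max(1, |F·v|) = 0.5073.

yes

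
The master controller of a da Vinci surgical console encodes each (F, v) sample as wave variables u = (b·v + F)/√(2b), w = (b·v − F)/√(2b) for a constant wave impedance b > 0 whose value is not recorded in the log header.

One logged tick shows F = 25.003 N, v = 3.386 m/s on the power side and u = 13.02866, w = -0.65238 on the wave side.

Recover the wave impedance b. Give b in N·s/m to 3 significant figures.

b = 6.68 N·s/m

u + w = 12.3763;  u + w = √(2b)·v, so √(2b) = 12.3763/3.386 = 3.6551.
b = (√(2b))²/2 = 13.3600/2 = 6.6800.
(Check via u − w = 2F/√(2b): u − w = 13.6810, 2F/√(2b) = 13.6810.)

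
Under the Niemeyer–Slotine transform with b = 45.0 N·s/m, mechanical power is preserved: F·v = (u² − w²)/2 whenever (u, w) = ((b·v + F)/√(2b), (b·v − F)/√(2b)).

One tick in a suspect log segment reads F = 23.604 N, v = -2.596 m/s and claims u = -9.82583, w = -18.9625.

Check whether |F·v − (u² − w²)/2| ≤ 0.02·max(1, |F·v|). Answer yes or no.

no

F·v = 23.604×(-2.596) = -61.2760 W.
(u² − w²)/2 = (96.5469 − 359.5764)/2 = -131.5147 W.
|Δ| = 70.2388;  2% of max(1, |F·v|) = 1.2255.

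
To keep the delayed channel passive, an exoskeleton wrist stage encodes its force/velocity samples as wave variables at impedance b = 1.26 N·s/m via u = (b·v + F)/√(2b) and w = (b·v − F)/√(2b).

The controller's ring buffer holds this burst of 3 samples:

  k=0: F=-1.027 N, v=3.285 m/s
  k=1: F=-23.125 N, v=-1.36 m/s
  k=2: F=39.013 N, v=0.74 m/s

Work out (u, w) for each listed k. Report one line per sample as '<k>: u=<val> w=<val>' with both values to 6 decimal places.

k=0: b·v=1.26×3.285=4.139100; √(2b)=1.587451; u=(4.139100+(-1.027))/1.587451=1.960439, w=(4.139100−(-1.027))/1.587451=3.254337
k=1: b·v=1.26×(-1.36)=-1.713600; √(2b)=1.587451; u=(-1.713600+(-23.125))/1.587451=-15.646847, w=(-1.713600−(-23.125))/1.587451=13.487914
k=2: b·v=1.26×0.74=0.932400; √(2b)=1.587451; u=(0.932400+39.013)/1.587451=25.163237, w=(0.932400−39.013)/1.587451=-23.988523

0: u=1.960439 w=3.254337
1: u=-15.646847 w=13.487914
2: u=25.163237 w=-23.988523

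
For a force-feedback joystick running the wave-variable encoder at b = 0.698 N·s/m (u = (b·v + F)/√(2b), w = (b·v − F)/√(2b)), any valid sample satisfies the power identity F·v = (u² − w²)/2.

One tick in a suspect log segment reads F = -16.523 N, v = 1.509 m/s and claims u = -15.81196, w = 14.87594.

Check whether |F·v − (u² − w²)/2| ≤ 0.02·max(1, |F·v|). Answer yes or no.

no

F·v = (-16.523)×1.509 = -24.9332 W.
(u² − w²)/2 = (250.0181 − 221.2936)/2 = 14.3622 W.
|Δ| = 39.2955;  2% of max(1, |F·v|) = 0.4987.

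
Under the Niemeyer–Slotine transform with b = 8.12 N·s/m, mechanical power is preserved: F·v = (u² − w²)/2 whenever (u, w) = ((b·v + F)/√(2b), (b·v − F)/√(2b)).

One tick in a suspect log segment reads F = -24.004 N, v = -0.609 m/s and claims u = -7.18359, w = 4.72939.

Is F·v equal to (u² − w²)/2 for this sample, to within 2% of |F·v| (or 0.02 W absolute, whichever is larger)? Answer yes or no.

yes

F·v = (-24.004)×(-0.609) = 14.61844 W.
(u² − w²)/2 = (51.60397 − 22.36713)/2 = 14.61842 W.
|Δ| = 0.00002;  2% of max(1, |F·v|) = 0.29237.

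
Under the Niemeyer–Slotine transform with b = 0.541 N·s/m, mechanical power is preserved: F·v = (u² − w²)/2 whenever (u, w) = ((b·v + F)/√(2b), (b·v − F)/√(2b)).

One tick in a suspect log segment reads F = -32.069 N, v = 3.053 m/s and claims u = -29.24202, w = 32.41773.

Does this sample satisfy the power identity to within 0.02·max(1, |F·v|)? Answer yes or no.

F·v = (-32.069)×3.053 = -97.90666 W.
(u² − w²)/2 = (855.09573 − 1050.90922)/2 = -97.90674 W.
|Δ| = 0.00009;  2% of max(1, |F·v|) = 1.95813.

yes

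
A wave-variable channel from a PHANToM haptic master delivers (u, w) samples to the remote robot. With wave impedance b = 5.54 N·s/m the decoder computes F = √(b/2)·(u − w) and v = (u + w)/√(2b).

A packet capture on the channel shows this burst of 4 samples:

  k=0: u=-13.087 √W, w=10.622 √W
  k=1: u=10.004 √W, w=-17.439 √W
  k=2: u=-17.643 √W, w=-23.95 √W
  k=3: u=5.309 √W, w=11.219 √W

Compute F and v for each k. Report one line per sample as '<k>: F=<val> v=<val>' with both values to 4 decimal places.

k=0: u−w=-23.7090, u+w=-2.4650; √(b/2)=1.6643, √(2b)=3.3287; F=1.6643×(-23.709)=-39.4596, v=-2.4650/3.3287=-0.7405
k=1: u−w=27.4430, u+w=-7.4350; √(b/2)=1.6643, √(2b)=3.3287; F=1.6643×27.443=45.6743, v=-7.4350/3.3287=-2.2336
k=2: u−w=6.3070, u+w=-41.5930; √(b/2)=1.6643, √(2b)=3.3287; F=1.6643×6.307=10.4969, v=-41.5930/3.3287=-12.4954
k=3: u−w=-5.9100, u+w=16.5280; √(b/2)=1.6643, √(2b)=3.3287; F=1.6643×(-5.91)=-9.8362, v=16.5280/3.3287=4.9654

0: F=-39.4596 v=-0.7405
1: F=45.6743 v=-2.2336
2: F=10.4969 v=-12.4954
3: F=-9.8362 v=4.9654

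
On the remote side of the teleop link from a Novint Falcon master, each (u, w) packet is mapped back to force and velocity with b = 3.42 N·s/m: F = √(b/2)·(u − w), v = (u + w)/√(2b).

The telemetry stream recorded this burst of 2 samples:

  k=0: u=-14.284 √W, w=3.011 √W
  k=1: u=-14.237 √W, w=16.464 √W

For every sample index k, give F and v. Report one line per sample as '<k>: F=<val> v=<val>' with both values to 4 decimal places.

k=0: u−w=-17.2950, u+w=-11.2730; √(b/2)=1.3077, √(2b)=2.6153; F=1.3077×(-17.295)=-22.6161, v=-11.2730/2.6153=-4.3103
k=1: u−w=-30.7010, u+w=2.2270; √(b/2)=1.3077, √(2b)=2.6153; F=1.3077×(-30.701)=-40.1468, v=2.2270/2.6153=0.8515

0: F=-22.6161 v=-4.3103
1: F=-40.1468 v=0.8515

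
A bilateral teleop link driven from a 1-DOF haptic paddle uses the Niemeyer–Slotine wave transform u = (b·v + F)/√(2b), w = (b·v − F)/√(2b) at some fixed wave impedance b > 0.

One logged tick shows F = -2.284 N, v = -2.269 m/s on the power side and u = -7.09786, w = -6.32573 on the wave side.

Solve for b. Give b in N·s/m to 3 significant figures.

u + w = -13.42359;  u + w = √(2b)·v, so √(2b) = -13.42359/(-2.269) = 5.91608.
b = (√(2b))²/2 = 35.00003/2 = 17.50001.
(Check via u − w = 2F/√(2b): u − w = -0.77213, 2F/√(2b) = -0.77213.)

b = 17.5 N·s/m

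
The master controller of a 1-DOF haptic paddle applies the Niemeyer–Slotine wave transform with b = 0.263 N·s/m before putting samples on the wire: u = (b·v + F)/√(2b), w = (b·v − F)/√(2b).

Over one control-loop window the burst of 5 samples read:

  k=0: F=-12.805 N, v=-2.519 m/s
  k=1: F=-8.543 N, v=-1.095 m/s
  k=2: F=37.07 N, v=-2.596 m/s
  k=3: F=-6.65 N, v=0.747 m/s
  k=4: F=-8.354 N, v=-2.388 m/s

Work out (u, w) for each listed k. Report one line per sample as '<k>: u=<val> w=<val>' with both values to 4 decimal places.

k=0: b·v=0.263×(-2.519)=-0.6625; √(2b)=0.7253; u=(-0.6625+(-12.805))/0.7253=-18.5692, w=(-0.6625−(-12.805))/0.7253=16.7423
k=1: b·v=0.263×(-1.095)=-0.2880; √(2b)=0.7253; u=(-0.2880+(-8.543))/0.7253=-12.1763, w=(-0.2880−(-8.543))/0.7253=11.3822
k=2: b·v=0.263×(-2.596)=-0.6827; √(2b)=0.7253; u=(-0.6827+37.07)/0.7253=50.1714, w=(-0.6827−37.07)/0.7253=-52.0542
k=3: b·v=0.263×0.747=0.1965; √(2b)=0.7253; u=(0.1965+(-6.65))/0.7253=-8.8983, w=(0.1965−(-6.65))/0.7253=9.4400
k=4: b·v=0.263×(-2.388)=-0.6280; √(2b)=0.7253; u=(-0.6280+(-8.354))/0.7253=-12.3846, w=(-0.6280−(-8.354))/0.7253=10.6527

0: u=-18.5692 w=16.7423
1: u=-12.1763 w=11.3822
2: u=50.1714 w=-52.0542
3: u=-8.8983 w=9.4400
4: u=-12.3846 w=10.6527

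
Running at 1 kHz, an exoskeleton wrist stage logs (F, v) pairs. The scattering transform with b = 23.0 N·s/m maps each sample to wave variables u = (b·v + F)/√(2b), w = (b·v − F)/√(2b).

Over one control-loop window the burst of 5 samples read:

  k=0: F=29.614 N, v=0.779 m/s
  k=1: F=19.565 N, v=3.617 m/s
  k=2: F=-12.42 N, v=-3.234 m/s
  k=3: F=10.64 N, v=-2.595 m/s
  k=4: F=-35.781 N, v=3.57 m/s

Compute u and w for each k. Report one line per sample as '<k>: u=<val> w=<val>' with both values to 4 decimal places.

k=0: b·v=23.0×0.779=17.9170; √(2b)=6.7823; u=(17.9170+29.614)/6.7823=7.0081, w=(17.9170−29.614)/6.7823=-1.7246
k=1: b·v=23.0×3.617=83.1910; √(2b)=6.7823; u=(83.1910+19.565)/6.7823=15.1505, w=(83.1910−19.565)/6.7823=9.3811
k=2: b·v=23.0×(-3.234)=-74.3820; √(2b)=6.7823; u=(-74.3820+(-12.42))/6.7823=-12.7983, w=(-74.3820−(-12.42))/6.7823=-9.1358
k=3: b·v=23.0×(-2.595)=-59.6850; √(2b)=6.7823; u=(-59.6850+10.64)/6.7823=-7.2313, w=(-59.6850−10.64)/6.7823=-10.3689
k=4: b·v=23.0×3.57=82.1100; √(2b)=6.7823; u=(82.1100+(-35.781))/6.7823=6.8308, w=(82.1100−(-35.781))/6.7823=17.3821

0: u=7.0081 w=-1.7246
1: u=15.1505 w=9.3811
2: u=-12.7983 w=-9.1358
3: u=-7.2313 w=-10.3689
4: u=6.8308 w=17.3821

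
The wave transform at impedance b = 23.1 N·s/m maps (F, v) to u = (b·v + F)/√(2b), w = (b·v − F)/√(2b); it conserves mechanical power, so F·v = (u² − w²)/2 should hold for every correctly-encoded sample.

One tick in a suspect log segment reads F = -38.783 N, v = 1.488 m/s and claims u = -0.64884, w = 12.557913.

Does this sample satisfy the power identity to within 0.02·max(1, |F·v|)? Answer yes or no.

no

F·v = (-38.783)×1.488 = -57.709104 W.
(u² − w²)/2 = (0.420993 − 157.701179)/2 = -78.640093 W.
|Δ| = 20.930989;  2% of max(1, |F·v|) = 1.154182.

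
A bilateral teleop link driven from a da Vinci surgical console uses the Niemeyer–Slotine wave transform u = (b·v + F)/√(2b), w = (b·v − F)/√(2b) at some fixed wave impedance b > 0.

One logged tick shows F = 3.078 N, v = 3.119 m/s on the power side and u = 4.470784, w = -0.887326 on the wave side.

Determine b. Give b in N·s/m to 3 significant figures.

b = 0.66 N·s/m

u + w = 3.583458;  u + w = √(2b)·v, so √(2b) = 3.583458/3.119 = 1.148912.
b = (√(2b))²/2 = 1.320000/2 = 0.660000.
(Check via u − w = 2F/√(2b): u − w = 5.358110, 2F/√(2b) = 5.358111.)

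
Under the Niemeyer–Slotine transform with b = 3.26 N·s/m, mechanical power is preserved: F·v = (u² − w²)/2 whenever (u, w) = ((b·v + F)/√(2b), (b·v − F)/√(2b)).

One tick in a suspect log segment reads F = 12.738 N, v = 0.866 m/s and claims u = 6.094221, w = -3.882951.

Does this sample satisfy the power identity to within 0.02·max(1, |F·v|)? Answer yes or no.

F·v = 12.738×0.866 = 11.031108 W.
(u² − w²)/2 = (37.139530 − 15.077308)/2 = 11.031111 W.
|Δ| = 0.000003;  2% of max(1, |F·v|) = 0.220622.

yes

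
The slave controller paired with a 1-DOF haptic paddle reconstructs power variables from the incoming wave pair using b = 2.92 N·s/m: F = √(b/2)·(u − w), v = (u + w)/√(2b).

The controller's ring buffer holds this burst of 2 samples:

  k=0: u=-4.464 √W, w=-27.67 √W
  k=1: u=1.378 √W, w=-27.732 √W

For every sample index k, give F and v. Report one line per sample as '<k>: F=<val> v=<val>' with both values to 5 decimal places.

0: F=28.03992 v=-13.29714
1: F=35.17375 v=-10.90536

k=0: u−w=23.20600, u+w=-32.13400; √(b/2)=1.20830, √(2b)=2.41661; F=1.20830×23.206=28.03992, v=-32.13400/2.41661=-13.29714
k=1: u−w=29.11000, u+w=-26.35400; √(b/2)=1.20830, √(2b)=2.41661; F=1.20830×29.11=35.17375, v=-26.35400/2.41661=-10.90536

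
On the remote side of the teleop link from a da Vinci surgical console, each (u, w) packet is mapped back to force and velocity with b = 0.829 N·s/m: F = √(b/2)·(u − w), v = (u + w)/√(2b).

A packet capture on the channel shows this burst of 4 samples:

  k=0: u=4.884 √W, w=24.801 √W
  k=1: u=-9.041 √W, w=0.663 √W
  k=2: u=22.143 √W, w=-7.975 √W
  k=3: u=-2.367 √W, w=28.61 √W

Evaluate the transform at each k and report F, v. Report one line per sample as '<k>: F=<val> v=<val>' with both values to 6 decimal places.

k=0: u−w=-19.917000, u+w=29.685000; √(b/2)=0.643817, √(2b)=1.287633; F=0.643817×(-19.917)=-12.822898, v=29.685000/1.287633=23.053920
k=1: u−w=-9.704000, u+w=-8.378000; √(b/2)=0.643817, √(2b)=1.287633; F=0.643817×(-9.704)=-6.247598, v=-8.378000/1.287633=-6.506510
k=2: u−w=30.118000, u+w=14.168000; √(b/2)=0.643817, √(2b)=1.287633; F=0.643817×30.118=19.390473, v=14.168000/1.287633=11.003131
k=3: u−w=-30.977000, u+w=26.243000; √(b/2)=0.643817, √(2b)=1.287633; F=0.643817×(-30.977)=-19.943511, v=26.243000/1.287633=20.380800

0: F=-12.822898 v=23.053920
1: F=-6.247598 v=-6.506510
2: F=19.390473 v=11.003131
3: F=-19.943511 v=20.380800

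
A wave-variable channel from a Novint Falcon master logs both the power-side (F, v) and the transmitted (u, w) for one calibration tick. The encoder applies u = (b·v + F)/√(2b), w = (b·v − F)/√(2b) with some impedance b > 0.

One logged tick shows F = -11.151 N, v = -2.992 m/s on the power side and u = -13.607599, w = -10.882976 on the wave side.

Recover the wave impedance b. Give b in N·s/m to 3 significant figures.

u + w = -24.490575;  u + w = √(2b)·v, so √(2b) = -24.490575/(-2.992) = 8.185353.
b = (√(2b))²/2 = 66.999997/2 = 33.499999.
(Check via u − w = 2F/√(2b): u − w = -2.724623, 2F/√(2b) = -2.724623.)

b = 33.5 N·s/m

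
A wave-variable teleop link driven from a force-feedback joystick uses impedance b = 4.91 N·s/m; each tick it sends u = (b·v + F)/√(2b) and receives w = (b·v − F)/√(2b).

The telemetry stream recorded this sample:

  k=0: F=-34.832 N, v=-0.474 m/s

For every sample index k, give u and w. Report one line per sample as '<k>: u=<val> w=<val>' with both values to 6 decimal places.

0: u=-11.858022 w=10.372654

k=0: b·v=4.91×(-0.474)=-2.327340; √(2b)=3.133688; u=(-2.327340+(-34.832))/3.133688=-11.858022, w=(-2.327340−(-34.832))/3.133688=10.372654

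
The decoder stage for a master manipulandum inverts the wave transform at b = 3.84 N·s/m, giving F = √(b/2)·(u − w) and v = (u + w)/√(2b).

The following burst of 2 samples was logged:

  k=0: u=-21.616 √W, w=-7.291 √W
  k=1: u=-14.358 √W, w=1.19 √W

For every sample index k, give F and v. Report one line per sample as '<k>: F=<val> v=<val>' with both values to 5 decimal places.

0: F=-19.84930 v=-10.43092
1: F=-21.54394 v=-4.75159

k=0: u−w=-14.32500, u+w=-28.90700; √(b/2)=1.38564, √(2b)=2.77128; F=1.38564×(-14.325)=-19.84930, v=-28.90700/2.77128=-10.43092
k=1: u−w=-15.54800, u+w=-13.16800; √(b/2)=1.38564, √(2b)=2.77128; F=1.38564×(-15.548)=-21.54394, v=-13.16800/2.77128=-4.75159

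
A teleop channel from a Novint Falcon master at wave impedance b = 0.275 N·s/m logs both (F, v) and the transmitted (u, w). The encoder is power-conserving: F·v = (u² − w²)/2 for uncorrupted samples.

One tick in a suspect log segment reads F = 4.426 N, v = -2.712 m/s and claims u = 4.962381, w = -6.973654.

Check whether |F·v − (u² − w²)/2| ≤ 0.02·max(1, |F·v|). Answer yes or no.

F·v = 4.426×(-2.712) = -12.003312 W.
(u² − w²)/2 = (24.625225 − 48.631850)/2 = -12.003312 W.
|Δ| = 0.000000;  2% of max(1, |F·v|) = 0.240066.

yes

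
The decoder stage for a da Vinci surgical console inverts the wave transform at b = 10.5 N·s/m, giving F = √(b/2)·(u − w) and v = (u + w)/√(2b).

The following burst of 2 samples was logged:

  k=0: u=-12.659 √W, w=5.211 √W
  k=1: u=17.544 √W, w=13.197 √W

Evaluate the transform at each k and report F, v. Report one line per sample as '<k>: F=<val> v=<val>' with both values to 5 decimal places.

0: F=-40.94531 v=-1.62529
1: F=9.96023 v=6.70824

k=0: u−w=-17.87000, u+w=-7.44800; √(b/2)=2.29129, √(2b)=4.58258; F=2.29129×(-17.87)=-40.94531, v=-7.44800/4.58258=-1.62529
k=1: u−w=4.34700, u+w=30.74100; √(b/2)=2.29129, √(2b)=4.58258; F=2.29129×4.347=9.96023, v=30.74100/4.58258=6.70824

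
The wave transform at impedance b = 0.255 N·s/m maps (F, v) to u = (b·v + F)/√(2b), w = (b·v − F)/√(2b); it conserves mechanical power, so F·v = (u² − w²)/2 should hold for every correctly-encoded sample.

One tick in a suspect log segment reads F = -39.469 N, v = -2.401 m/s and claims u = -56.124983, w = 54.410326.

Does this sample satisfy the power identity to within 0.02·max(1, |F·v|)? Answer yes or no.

yes

F·v = (-39.469)×(-2.401) = 94.765069 W.
(u² − w²)/2 = (3150.013717 − 2960.483575)/2 = 94.765071 W.
|Δ| = 0.000002;  2% of max(1, |F·v|) = 1.895301.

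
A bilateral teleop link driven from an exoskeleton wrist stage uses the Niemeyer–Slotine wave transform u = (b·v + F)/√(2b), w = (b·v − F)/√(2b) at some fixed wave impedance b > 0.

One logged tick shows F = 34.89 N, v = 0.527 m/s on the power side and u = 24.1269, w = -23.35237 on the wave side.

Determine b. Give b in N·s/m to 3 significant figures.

u + w = 0.7745;  u + w = √(2b)·v, so √(2b) = 0.7745/0.527 = 1.4697.
b = (√(2b))²/2 = 2.1600/2 = 1.0800.
(Check via u − w = 2F/√(2b): u − w = 47.4793, 2F/√(2b) = 47.4792.)

b = 1.08 N·s/m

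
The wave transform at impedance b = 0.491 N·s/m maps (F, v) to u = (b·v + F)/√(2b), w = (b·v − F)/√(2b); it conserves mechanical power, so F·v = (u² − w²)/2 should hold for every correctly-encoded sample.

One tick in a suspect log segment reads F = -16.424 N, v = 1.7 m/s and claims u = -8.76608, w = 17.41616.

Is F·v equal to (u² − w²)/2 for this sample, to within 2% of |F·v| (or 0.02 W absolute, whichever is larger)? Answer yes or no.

F·v = (-16.424)×1.7 = -27.9208 W.
(u² − w²)/2 = (76.8442 − 303.3226)/2 = -113.2392 W.
|Δ| = 85.3184;  2% of max(1, |F·v|) = 0.5584.

no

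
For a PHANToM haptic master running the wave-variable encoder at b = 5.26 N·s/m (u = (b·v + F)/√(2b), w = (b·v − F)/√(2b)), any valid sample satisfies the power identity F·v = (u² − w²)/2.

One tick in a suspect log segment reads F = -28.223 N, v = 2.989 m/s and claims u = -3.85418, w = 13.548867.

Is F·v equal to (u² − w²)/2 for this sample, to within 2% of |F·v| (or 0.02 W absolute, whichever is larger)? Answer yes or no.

F·v = (-28.223)×2.989 = -84.358547 W.
(u² − w²)/2 = (14.854703 − 183.571797)/2 = -84.358547 W.
|Δ| = 0.000000;  2% of max(1, |F·v|) = 1.687171.

yes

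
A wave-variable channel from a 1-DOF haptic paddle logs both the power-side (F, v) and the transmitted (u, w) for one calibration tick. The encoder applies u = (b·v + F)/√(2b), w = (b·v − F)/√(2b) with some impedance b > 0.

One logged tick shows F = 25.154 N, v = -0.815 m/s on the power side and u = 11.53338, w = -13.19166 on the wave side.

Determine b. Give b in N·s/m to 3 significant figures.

b = 2.07 N·s/m

u + w = -1.6583;  u + w = √(2b)·v, so √(2b) = -1.6583/(-0.815) = 2.0347.
b = (√(2b))²/2 = 4.1400/2 = 2.0700.
(Check via u − w = 2F/√(2b): u − w = 24.7250, 2F/√(2b) = 24.7250.)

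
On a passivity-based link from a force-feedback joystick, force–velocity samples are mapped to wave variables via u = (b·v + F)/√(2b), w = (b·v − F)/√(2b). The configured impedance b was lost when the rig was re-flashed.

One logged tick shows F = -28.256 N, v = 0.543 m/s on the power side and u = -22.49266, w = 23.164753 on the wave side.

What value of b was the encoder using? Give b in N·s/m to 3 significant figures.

b = 0.766 N·s/m

u + w = 0.672093;  u + w = √(2b)·v, so √(2b) = 0.672093/0.543 = 1.237740.
b = (√(2b))²/2 = 1.532001/2 = 0.766001.
(Check via u − w = 2F/√(2b): u − w = -45.657413, 2F/√(2b) = -45.657396.)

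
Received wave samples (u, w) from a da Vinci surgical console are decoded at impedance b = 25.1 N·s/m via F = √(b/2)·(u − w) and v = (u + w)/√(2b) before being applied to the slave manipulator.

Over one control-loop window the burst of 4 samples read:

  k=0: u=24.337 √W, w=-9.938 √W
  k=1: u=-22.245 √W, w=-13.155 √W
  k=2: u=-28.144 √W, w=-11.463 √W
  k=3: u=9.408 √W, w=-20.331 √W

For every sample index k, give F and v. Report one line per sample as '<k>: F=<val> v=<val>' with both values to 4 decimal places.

k=0: u−w=34.2750, u+w=14.3990; √(b/2)=3.5426, √(2b)=7.0852; F=3.5426×34.275=121.4225, v=14.3990/7.0852=2.0323
k=1: u−w=-9.0900, u+w=-35.4000; √(b/2)=3.5426, √(2b)=7.0852; F=3.5426×(-9.09)=-32.2022, v=-35.4000/7.0852=-4.9963
k=2: u−w=-16.6810, u+w=-39.6070; √(b/2)=3.5426, √(2b)=7.0852; F=3.5426×(-16.681)=-59.0941, v=-39.6070/7.0852=-5.5901
k=3: u−w=29.7390, u+w=-10.9230; √(b/2)=3.5426, √(2b)=7.0852; F=3.5426×29.739=105.3533, v=-10.9230/7.0852=-1.5417

0: F=121.4225 v=2.0323
1: F=-32.2022 v=-4.9963
2: F=-59.0941 v=-5.5901
3: F=105.3533 v=-1.5417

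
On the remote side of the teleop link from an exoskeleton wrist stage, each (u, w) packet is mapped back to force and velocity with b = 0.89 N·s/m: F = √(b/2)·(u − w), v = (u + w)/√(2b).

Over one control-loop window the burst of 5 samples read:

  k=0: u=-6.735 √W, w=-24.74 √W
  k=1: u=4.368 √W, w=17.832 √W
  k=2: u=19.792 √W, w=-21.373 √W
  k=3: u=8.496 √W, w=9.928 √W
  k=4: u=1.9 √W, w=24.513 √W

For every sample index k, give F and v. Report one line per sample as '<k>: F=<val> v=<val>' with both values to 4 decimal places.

0: F=12.0108 v=-23.5915
1: F=-8.9816 v=16.6396
2: F=27.4605 v=-1.1850
3: F=-0.9553 v=13.8094
4: F=-15.0848 v=19.7974

k=0: u−w=18.0050, u+w=-31.4750; √(b/2)=0.6671, √(2b)=1.3342; F=0.6671×18.005=12.0108, v=-31.4750/1.3342=-23.5915
k=1: u−w=-13.4640, u+w=22.2000; √(b/2)=0.6671, √(2b)=1.3342; F=0.6671×(-13.464)=-8.9816, v=22.2000/1.3342=16.6396
k=2: u−w=41.1650, u+w=-1.5810; √(b/2)=0.6671, √(2b)=1.3342; F=0.6671×41.165=27.4605, v=-1.5810/1.3342=-1.1850
k=3: u−w=-1.4320, u+w=18.4240; √(b/2)=0.6671, √(2b)=1.3342; F=0.6671×(-1.432)=-0.9553, v=18.4240/1.3342=13.8094
k=4: u−w=-22.6130, u+w=26.4130; √(b/2)=0.6671, √(2b)=1.3342; F=0.6671×(-22.613)=-15.0848, v=26.4130/1.3342=19.7974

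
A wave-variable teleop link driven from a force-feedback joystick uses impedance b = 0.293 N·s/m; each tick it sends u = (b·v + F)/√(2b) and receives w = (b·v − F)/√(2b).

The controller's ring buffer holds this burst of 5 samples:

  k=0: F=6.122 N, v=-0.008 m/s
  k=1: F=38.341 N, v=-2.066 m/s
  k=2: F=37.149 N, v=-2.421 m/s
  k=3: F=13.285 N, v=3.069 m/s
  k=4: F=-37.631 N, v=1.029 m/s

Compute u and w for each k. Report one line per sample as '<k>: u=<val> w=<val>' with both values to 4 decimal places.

k=0: b·v=0.293×(-0.008)=-0.0023; √(2b)=0.7655; u=(-0.0023+6.122)/0.7655=7.9943, w=(-0.0023−6.122)/0.7655=-8.0004
k=1: b·v=0.293×(-2.066)=-0.6053; √(2b)=0.7655; u=(-0.6053+38.341)/0.7655=49.2950, w=(-0.6053−38.341)/0.7655=-50.8766
k=2: b·v=0.293×(-2.421)=-0.7094; √(2b)=0.7655; u=(-0.7094+37.149)/0.7655=47.6020, w=(-0.7094−37.149)/0.7655=-49.4553
k=3: b·v=0.293×3.069=0.8992; √(2b)=0.7655; u=(0.8992+13.285)/0.7655=18.5292, w=(0.8992−13.285)/0.7655=-16.1799
k=4: b·v=0.293×1.029=0.3015; √(2b)=0.7655; u=(0.3015+(-37.631))/0.7655=-48.7645, w=(0.3015−(-37.631))/0.7655=49.5522

0: u=7.9943 w=-8.0004
1: u=49.2950 w=-50.8766
2: u=47.6020 w=-49.4553
3: u=18.5292 w=-16.1799
4: u=-48.7645 w=49.5522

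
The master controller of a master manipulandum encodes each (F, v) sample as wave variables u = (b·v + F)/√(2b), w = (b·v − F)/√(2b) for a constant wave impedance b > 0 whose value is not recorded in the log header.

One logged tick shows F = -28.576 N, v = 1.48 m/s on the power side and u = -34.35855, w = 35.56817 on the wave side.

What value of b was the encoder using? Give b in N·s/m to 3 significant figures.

b = 0.334 N·s/m

u + w = 1.20962;  u + w = √(2b)·v, so √(2b) = 1.20962/1.48 = 0.81731.
b = (√(2b))²/2 = 0.66800/2 = 0.33400.
(Check via u − w = 2F/√(2b): u − w = -69.92672, 2F/√(2b) = -69.92689.)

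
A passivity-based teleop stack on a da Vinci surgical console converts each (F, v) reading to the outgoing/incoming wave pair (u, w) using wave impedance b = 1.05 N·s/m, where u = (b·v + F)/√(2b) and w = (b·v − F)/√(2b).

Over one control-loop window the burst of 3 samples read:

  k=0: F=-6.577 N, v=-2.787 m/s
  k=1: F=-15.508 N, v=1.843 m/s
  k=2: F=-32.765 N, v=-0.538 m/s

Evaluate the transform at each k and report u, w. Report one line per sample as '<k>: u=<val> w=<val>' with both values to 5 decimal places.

k=0: b·v=1.05×(-2.787)=-2.92635; √(2b)=1.44914; u=(-2.92635+(-6.577))/1.44914=-6.55793, w=(-2.92635−(-6.577))/1.44914=2.51919
k=1: b·v=1.05×1.843=1.93515; √(2b)=1.44914; u=(1.93515+(-15.508))/1.44914=-9.36616, w=(1.93515−(-15.508))/1.44914=12.03692
k=2: b·v=1.05×(-0.538)=-0.56490; √(2b)=1.44914; u=(-0.56490+(-32.765))/1.44914=-22.99982, w=(-0.56490−(-32.765))/1.44914=22.22018

0: u=-6.55793 w=2.51919
1: u=-9.36616 w=12.03692
2: u=-22.99982 w=22.22018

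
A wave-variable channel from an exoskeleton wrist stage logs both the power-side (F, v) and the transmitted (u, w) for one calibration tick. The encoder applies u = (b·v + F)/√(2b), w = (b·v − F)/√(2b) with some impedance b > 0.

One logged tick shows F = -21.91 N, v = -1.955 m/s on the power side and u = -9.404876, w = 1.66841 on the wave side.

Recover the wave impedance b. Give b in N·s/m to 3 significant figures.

u + w = -7.736466;  u + w = √(2b)·v, so √(2b) = -7.736466/(-1.955) = 3.957272.
b = (√(2b))²/2 = 15.659999/2 = 7.829999.
(Check via u − w = 2F/√(2b): u − w = -11.073286, 2F/√(2b) = -11.073286.)

b = 7.83 N·s/m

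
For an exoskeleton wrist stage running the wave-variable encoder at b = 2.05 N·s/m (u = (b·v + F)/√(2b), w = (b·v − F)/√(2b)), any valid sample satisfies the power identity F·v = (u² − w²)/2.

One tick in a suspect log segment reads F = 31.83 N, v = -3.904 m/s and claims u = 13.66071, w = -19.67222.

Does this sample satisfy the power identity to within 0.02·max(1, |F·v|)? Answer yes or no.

F·v = 31.83×(-3.904) = -124.2643 W.
(u² − w²)/2 = (186.6150 − 386.9962)/2 = -100.1906 W.
|Δ| = 24.0737;  2% of max(1, |F·v|) = 2.4853.

no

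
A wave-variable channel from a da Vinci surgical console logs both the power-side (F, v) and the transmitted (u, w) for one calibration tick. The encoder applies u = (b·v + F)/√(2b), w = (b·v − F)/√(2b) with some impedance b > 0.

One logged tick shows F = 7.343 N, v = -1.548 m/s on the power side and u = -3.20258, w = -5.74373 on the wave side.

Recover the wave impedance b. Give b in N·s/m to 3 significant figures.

u + w = -8.94631;  u + w = √(2b)·v, so √(2b) = -8.94631/(-1.548) = 5.77927.
b = (√(2b))²/2 = 33.39996/2 = 16.69998.
(Check via u − w = 2F/√(2b): u − w = 2.54115, 2F/√(2b) = 2.54115.)

b = 16.7 N·s/m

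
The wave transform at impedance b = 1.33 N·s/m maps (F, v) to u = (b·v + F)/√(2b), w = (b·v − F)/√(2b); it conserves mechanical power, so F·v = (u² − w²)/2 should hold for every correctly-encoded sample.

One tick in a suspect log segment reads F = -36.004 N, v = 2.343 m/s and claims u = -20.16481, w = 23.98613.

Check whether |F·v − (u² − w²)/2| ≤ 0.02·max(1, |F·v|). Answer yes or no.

F·v = (-36.004)×2.343 = -84.35737 W.
(u² − w²)/2 = (406.61956 − 575.33443)/2 = -84.35744 W.
|Δ| = 0.00006;  2% of max(1, |F·v|) = 1.68715.

yes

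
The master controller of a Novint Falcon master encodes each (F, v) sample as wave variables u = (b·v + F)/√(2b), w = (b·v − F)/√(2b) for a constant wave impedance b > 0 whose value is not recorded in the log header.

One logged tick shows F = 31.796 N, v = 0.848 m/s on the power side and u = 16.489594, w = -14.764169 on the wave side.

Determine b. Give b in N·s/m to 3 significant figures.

b = 2.07 N·s/m

u + w = 1.725425;  u + w = √(2b)·v, so √(2b) = 1.725425/0.848 = 2.034699.
b = (√(2b))²/2 = 4.140001/2 = 2.070001.
(Check via u − w = 2F/√(2b): u − w = 31.253763, 2F/√(2b) = 31.253758.)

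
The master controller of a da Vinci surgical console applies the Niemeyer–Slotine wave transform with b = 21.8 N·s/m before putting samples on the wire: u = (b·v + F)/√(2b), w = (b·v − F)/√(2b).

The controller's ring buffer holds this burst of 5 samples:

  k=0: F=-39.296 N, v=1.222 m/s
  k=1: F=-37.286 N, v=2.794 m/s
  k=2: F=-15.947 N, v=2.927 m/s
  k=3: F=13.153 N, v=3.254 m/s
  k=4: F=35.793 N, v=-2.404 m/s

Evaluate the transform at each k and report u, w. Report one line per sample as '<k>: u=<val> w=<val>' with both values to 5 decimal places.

k=0: b·v=21.8×1.222=26.63960; √(2b)=6.60303; u=(26.63960+(-39.296))/6.60303=-1.91676, w=(26.63960−(-39.296))/6.60303=9.98566
k=1: b·v=21.8×2.794=60.90920; √(2b)=6.60303; u=(60.90920+(-37.286))/6.60303=3.57763, w=(60.90920−(-37.286))/6.60303=14.87123
k=2: b·v=21.8×2.927=63.80860; √(2b)=6.60303; u=(63.80860+(-15.947))/6.60303=7.24843, w=(63.80860−(-15.947))/6.60303=12.07864
k=3: b·v=21.8×3.254=70.93720; √(2b)=6.60303; u=(70.93720+13.153)/6.60303=12.73509, w=(70.93720−13.153)/6.60303=8.75116
k=4: b·v=21.8×(-2.404)=-52.40720; √(2b)=6.60303; u=(-52.40720+35.793)/6.60303=-2.51615, w=(-52.40720−35.793)/6.60303=-13.35754

0: u=-1.91676 w=9.98566
1: u=3.57763 w=14.87123
2: u=7.24843 w=12.07864
3: u=12.73509 w=8.75116
4: u=-2.51615 w=-13.35754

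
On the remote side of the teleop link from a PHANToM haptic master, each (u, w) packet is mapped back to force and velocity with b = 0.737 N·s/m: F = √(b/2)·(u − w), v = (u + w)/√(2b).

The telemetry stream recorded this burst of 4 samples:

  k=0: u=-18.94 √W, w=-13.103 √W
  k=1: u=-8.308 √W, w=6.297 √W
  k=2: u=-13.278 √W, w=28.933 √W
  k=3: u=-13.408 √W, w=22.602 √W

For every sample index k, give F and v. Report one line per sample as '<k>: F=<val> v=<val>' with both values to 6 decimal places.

0: F=-3.543304 v=-26.392737
1: F=-8.865849 v=-1.656393
2: F=-25.623850 v=12.894495
3: F=-21.859583 v=7.572787

k=0: u−w=-5.837000, u+w=-32.043000; √(b/2)=0.607042, √(2b)=1.214084; F=0.607042×(-5.837)=-3.543304, v=-32.043000/1.214084=-26.392737
k=1: u−w=-14.605000, u+w=-2.011000; √(b/2)=0.607042, √(2b)=1.214084; F=0.607042×(-14.605)=-8.865849, v=-2.011000/1.214084=-1.656393
k=2: u−w=-42.211000, u+w=15.655000; √(b/2)=0.607042, √(2b)=1.214084; F=0.607042×(-42.211)=-25.623850, v=15.655000/1.214084=12.894495
k=3: u−w=-36.010000, u+w=9.194000; √(b/2)=0.607042, √(2b)=1.214084; F=0.607042×(-36.01)=-21.859583, v=9.194000/1.214084=7.572787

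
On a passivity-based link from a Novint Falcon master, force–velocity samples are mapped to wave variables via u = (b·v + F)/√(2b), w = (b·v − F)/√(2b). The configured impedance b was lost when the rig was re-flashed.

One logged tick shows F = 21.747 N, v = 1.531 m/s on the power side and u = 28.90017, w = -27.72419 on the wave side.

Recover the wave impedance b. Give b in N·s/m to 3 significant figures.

b = 0.295 N·s/m

u + w = 1.1760;  u + w = √(2b)·v, so √(2b) = 1.1760/1.531 = 0.7681.
b = (√(2b))²/2 = 0.5900/2 = 0.2950.
(Check via u − w = 2F/√(2b): u − w = 56.6244, 2F/√(2b) = 56.6245.)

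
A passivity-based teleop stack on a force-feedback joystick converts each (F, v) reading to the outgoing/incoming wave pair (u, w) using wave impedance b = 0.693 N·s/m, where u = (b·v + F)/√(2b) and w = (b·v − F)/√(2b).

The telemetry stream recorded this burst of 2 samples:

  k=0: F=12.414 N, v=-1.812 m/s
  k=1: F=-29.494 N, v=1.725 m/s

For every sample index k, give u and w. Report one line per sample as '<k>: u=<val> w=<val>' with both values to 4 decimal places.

k=0: b·v=0.693×(-1.812)=-1.2557; √(2b)=1.1773; u=(-1.2557+12.414)/1.1773=9.4780, w=(-1.2557−12.414)/1.1773=-11.6112
k=1: b·v=0.693×1.725=1.1954; √(2b)=1.1773; u=(1.1954+(-29.494))/1.1773=-24.0371, w=(1.1954−(-29.494))/1.1773=26.0680

0: u=9.4780 w=-11.6112
1: u=-24.0371 w=26.0680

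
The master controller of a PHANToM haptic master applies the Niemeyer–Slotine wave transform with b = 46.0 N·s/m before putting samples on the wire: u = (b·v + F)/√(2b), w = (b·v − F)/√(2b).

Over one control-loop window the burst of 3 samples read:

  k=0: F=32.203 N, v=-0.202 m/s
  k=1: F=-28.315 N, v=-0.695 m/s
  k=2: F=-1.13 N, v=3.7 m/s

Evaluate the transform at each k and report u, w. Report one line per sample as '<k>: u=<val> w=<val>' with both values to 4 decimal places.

k=0: b·v=46.0×(-0.202)=-9.2920; √(2b)=9.5917; u=(-9.2920+32.203)/9.5917=2.3886, w=(-9.2920−32.203)/9.5917=-4.3262
k=1: b·v=46.0×(-0.695)=-31.9700; √(2b)=9.5917; u=(-31.9700+(-28.315))/9.5917=-6.2851, w=(-31.9700−(-28.315))/9.5917=-0.3811
k=2: b·v=46.0×3.7=170.2000; √(2b)=9.5917; u=(170.2000+(-1.13))/9.5917=17.6268, w=(170.2000−(-1.13))/9.5917=17.8624

0: u=2.3886 w=-4.3262
1: u=-6.2851 w=-0.3811
2: u=17.6268 w=17.8624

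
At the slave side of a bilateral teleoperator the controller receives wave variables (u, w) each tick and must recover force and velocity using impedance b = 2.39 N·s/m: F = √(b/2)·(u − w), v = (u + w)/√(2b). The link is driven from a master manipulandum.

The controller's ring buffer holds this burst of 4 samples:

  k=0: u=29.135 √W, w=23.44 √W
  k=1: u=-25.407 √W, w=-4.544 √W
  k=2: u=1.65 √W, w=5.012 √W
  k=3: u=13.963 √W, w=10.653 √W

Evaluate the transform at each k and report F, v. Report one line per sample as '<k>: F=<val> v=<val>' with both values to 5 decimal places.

0: F=6.22555 v=24.04725
1: F=-22.80661 v=-13.69927
2: F=-3.67521 v=3.04713
3: F=3.61836 v=11.25910

k=0: u−w=5.69500, u+w=52.57500; √(b/2)=1.09316, √(2b)=2.18632; F=1.09316×5.695=6.22555, v=52.57500/2.18632=24.04725
k=1: u−w=-20.86300, u+w=-29.95100; √(b/2)=1.09316, √(2b)=2.18632; F=1.09316×(-20.863)=-22.80661, v=-29.95100/2.18632=-13.69927
k=2: u−w=-3.36200, u+w=6.66200; √(b/2)=1.09316, √(2b)=2.18632; F=1.09316×(-3.362)=-3.67521, v=6.66200/2.18632=3.04713
k=3: u−w=3.31000, u+w=24.61600; √(b/2)=1.09316, √(2b)=2.18632; F=1.09316×3.31=3.61836, v=24.61600/2.18632=11.25910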